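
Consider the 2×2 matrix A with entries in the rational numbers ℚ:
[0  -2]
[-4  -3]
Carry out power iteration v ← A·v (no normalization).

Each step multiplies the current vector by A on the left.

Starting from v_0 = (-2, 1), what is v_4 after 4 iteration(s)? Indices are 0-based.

v_0 = (-2, 1).
v_1 = A·v_0 = (-2, 5).
v_2 = A·v_1 = (-10, -7).
v_3 = A·v_2 = (14, 61).
v_4 = A·v_3 = (-122, -239).

v_4 = (-122, -239)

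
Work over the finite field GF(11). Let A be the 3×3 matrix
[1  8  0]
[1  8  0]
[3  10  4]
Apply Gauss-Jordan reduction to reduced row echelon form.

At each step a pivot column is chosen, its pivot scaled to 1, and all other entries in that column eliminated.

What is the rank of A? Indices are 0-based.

rank = 2

[1] R0 /= 1  ⇒  (1, 8, 0)
     R1 -= 1·R0  ⇒  (0, 0, 0)
     R2 -= 3·R0  ⇒  (0, 8, 4)
[2] R1 <-> R2
[2] R1 /= 8  ⇒  (0, 1, 6)
     R0 -= 8·R1  ⇒  (1, 0, 7)
column 2 empty below row 2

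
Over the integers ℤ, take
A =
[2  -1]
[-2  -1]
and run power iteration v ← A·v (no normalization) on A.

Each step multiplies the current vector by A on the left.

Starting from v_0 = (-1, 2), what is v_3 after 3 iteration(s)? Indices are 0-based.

v_3 = (-24, 8)

v_0 = (-1, 2).
v_1 = A·v_0 = (-4, 0).
v_2 = A·v_1 = (-8, 8).
v_3 = A·v_2 = (-24, 8).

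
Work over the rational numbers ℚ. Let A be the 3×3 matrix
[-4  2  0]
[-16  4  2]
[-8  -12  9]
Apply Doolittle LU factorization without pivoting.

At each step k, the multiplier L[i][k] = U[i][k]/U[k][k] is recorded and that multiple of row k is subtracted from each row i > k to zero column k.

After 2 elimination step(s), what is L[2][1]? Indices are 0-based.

[col 0] pivot -4
  R1 -= 4*R0 → (0, -4, 2)  (L[1][0] := 4)
  R2 -= 2*R0 → (0, -16, 9)  (L[2][0] := 2)
[col 1] pivot -4
  R2 -= 4*R1 → (0, 0, 1)  (L[2][1] := 4)

L[2][1] = 4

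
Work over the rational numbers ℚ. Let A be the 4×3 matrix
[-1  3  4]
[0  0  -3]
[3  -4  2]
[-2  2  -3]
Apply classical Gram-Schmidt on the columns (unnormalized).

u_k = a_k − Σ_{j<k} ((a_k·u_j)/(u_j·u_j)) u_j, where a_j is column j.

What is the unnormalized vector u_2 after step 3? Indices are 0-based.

Step 1: u_0 = a_0 = (-1, 0, 3, -2).
Step 2: u_1 = a_1 − (-19/14)·u_0 = (23/14, 0, 1/14, -5/7).
Step 3: u_2 = a_2 − (4/7)·u_0 − (124/45)·u_1 = (2/45, -3, 4/45, 1/9).

u_2 = (2/45, -3, 4/45, 1/9)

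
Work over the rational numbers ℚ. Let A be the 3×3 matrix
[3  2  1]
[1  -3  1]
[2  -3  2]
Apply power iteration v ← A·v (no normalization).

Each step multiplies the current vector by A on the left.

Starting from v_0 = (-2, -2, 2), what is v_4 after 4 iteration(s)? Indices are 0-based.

v_0 = (-2, -2, 2).
v_1 = A·v_0 = (-8, 6, 6).
v_2 = A·v_1 = (-6, -20, -22).
v_3 = A·v_2 = (-80, 32, 4).
v_4 = A·v_3 = (-172, -172, -248).

v_4 = (-172, -172, -248)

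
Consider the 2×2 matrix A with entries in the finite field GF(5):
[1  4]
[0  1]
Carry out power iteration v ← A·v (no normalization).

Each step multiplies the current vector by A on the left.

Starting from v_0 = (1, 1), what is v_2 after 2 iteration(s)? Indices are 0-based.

v_0 = (1, 1).
v_1 = A·v_0 = (0, 1).
v_2 = A·v_1 = (4, 1).

v_2 = (4, 1)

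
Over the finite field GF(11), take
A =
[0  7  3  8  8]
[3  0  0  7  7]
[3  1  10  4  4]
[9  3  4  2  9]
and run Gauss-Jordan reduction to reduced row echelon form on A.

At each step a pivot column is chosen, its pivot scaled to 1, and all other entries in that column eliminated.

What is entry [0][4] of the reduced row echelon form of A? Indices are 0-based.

M[0][4] = 4

[1] R0 <-> R1
[1] R0 /= 3  ⇒  (1, 0, 0, 6, 6)
     R2 -= 3·R0  ⇒  (0, 1, 10, 8, 8)
     R3 -= 9·R0  ⇒  (0, 3, 4, 3, 10)
[2] R1 /= 7  ⇒  (0, 1, 2, 9, 9)
     R2 -= 1·R1  ⇒  (0, 0, 8, 10, 10)
     R3 -= 3·R1  ⇒  (0, 0, 9, 9, 5)
[3] R2 /= 8  ⇒  (0, 0, 1, 4, 4)
     R1 -= 2·R2  ⇒  (0, 1, 0, 1, 1)
     R3 -= 9·R2  ⇒  (0, 0, 0, 6, 2)
[4] R3 /= 6  ⇒  (0, 0, 0, 1, 4)
     R0 -= 6·R3  ⇒  (1, 0, 0, 0, 4)
     R1 -= 1·R3  ⇒  (0, 1, 0, 0, 8)
     R2 -= 4·R3  ⇒  (0, 0, 1, 0, 10)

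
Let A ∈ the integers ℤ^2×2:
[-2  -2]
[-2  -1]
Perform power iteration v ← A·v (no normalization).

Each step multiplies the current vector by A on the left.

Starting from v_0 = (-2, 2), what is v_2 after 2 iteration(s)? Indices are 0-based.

v_0 = (-2, 2).
v_1 = A·v_0 = (0, 2).
v_2 = A·v_1 = (-4, -2).

v_2 = (-4, -2)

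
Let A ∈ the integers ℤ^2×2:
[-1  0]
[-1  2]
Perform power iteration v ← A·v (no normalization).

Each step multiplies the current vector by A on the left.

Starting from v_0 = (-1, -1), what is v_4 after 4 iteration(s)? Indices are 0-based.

v_0 = (-1, -1).
v_1 = A·v_0 = (1, -1).
v_2 = A·v_1 = (-1, -3).
v_3 = A·v_2 = (1, -5).
v_4 = A·v_3 = (-1, -11).

v_4 = (-1, -11)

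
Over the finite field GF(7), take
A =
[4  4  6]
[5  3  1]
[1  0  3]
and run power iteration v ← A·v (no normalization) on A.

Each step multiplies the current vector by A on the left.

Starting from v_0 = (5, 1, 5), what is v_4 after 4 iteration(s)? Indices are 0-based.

v_4 = (1, 5, 4)

v_0 = (5, 1, 5).
v_1 = A·v_0 = (5, 5, 6).
v_2 = A·v_1 = (6, 4, 2).
v_3 = A·v_2 = (3, 2, 5).
v_4 = A·v_3 = (1, 5, 4).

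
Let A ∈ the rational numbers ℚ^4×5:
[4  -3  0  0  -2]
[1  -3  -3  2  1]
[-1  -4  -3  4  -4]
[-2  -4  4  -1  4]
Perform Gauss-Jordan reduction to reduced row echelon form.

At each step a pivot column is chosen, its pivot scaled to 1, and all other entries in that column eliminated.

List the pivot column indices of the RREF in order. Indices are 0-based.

pivot columns: 0, 1, 2, 3

pivot(0,0)=4: scale R0 → (1, -3/4, 0, 0, -1/2)
  clear (1,0): R1 −= (1)R0 → (0, -9/4, -3, 2, 3/2)
  clear (2,0): R2 −= (-1)R0 → (0, -19/4, -3, 4, -9/2)
  clear (3,0): R3 −= (-2)R0 → (0, -11/2, 4, -1, 3)
pivot(1,1)=-9/4: scale R1 → (0, 1, 4/3, -8/9, -2/3)
  clear (0,1): R0 −= (-3/4)R1 → (1, 0, 1, -2/3, -1)
  clear (2,1): R2 −= (-19/4)R1 → (0, 0, 10/3, -2/9, -23/3)
  clear (3,1): R3 −= (-11/2)R1 → (0, 0, 34/3, -53/9, -2/3)
pivot(2,2)=10/3: scale R2 → (0, 0, 1, -1/15, -23/10)
  clear (0,2): R0 −= (1)R2 → (1, 0, 0, -3/5, 13/10)
  clear (1,2): R1 −= (4/3)R2 → (0, 1, 0, -4/5, 12/5)
  clear (3,2): R3 −= (34/3)R2 → (0, 0, 0, -77/15, 127/5)
pivot(3,3)=-77/15: scale R3 → (0, 0, 0, 1, -381/77)
  clear (0,3): R0 −= (-3/5)R3 → (1, 0, 0, 0, -257/154)
  clear (1,3): R1 −= (-4/5)R3 → (0, 1, 0, 0, -120/77)
  clear (2,3): R2 −= (-1/15)R3 → (0, 0, 1, 0, -405/154)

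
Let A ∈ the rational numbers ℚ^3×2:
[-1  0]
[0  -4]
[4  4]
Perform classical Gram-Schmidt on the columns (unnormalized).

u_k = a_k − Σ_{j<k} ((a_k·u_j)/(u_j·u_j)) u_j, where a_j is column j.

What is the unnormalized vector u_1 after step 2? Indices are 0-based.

Step 1: u_0 = a_0 = (-1, 0, 4).
Step 2: u_1 = a_1 − (16/17)·u_0 = (16/17, -4, 4/17).

u_1 = (16/17, -4, 4/17)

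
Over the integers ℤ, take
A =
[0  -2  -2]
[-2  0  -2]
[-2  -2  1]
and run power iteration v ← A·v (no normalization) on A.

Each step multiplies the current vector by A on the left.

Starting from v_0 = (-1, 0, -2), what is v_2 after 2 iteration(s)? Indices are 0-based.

v_2 = (-12, -8, -20)

v_0 = (-1, 0, -2).
v_1 = A·v_0 = (4, 6, 0).
v_2 = A·v_1 = (-12, -8, -20).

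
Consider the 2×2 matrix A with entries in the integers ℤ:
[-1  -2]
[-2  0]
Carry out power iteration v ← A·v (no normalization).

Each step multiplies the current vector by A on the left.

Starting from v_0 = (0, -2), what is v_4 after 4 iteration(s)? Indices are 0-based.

v_4 = (-36, -40)

v_0 = (0, -2).
v_1 = A·v_0 = (4, 0).
v_2 = A·v_1 = (-4, -8).
v_3 = A·v_2 = (20, 8).
v_4 = A·v_3 = (-36, -40).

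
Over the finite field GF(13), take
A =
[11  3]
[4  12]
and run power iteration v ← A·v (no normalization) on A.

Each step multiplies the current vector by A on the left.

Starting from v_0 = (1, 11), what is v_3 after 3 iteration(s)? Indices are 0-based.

v_3 = (0, 5)

v_0 = (1, 11).
v_1 = A·v_0 = (5, 6).
v_2 = A·v_1 = (8, 1).
v_3 = A·v_2 = (0, 5).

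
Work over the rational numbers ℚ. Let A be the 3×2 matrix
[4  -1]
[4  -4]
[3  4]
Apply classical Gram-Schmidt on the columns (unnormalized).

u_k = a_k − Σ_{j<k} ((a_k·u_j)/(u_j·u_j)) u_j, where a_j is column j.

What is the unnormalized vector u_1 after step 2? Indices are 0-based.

Step 1: u_0 = a_0 = (4, 4, 3).
Step 2: u_1 = a_1 − (-8/41)·u_0 = (-9/41, -132/41, 188/41).

u_1 = (-9/41, -132/41, 188/41)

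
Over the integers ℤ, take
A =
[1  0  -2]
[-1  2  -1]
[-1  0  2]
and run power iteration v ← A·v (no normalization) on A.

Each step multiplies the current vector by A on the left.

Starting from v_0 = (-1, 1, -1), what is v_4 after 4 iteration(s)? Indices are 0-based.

v_0 = (-1, 1, -1).
v_1 = A·v_0 = (1, 4, -1).
v_2 = A·v_1 = (3, 8, -3).
v_3 = A·v_2 = (9, 16, -9).
v_4 = A·v_3 = (27, 32, -27).

v_4 = (27, 32, -27)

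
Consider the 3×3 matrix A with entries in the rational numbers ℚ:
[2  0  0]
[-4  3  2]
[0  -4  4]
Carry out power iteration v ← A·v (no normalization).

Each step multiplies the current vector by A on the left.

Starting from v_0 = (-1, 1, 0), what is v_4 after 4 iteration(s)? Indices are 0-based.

v_0 = (-1, 1, 0).
v_1 = A·v_0 = (-2, 7, -4).
v_2 = A·v_1 = (-4, 21, -44).
v_3 = A·v_2 = (-8, -9, -260).
v_4 = A·v_3 = (-16, -515, -1004).

v_4 = (-16, -515, -1004)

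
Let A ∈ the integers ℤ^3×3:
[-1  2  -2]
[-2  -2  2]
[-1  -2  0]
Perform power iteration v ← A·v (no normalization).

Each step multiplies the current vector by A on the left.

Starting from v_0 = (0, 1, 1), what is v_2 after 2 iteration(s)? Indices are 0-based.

v_0 = (0, 1, 1).
v_1 = A·v_0 = (0, 0, -2).
v_2 = A·v_1 = (4, -4, 0).

v_2 = (4, -4, 0)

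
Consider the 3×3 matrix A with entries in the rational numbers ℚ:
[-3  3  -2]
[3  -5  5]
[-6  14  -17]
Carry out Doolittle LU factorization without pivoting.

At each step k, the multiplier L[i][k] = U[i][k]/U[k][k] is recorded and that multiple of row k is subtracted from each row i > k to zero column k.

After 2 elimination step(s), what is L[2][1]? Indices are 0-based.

[col 0] pivot -3
  R1 -= -1*R0 → (0, -2, 3)  (L[1][0] := -1)
  R2 -= 2*R0 → (0, 8, -13)  (L[2][0] := 2)
[col 1] pivot -2
  R2 -= -4*R1 → (0, 0, -1)  (L[2][1] := -4)

L[2][1] = -4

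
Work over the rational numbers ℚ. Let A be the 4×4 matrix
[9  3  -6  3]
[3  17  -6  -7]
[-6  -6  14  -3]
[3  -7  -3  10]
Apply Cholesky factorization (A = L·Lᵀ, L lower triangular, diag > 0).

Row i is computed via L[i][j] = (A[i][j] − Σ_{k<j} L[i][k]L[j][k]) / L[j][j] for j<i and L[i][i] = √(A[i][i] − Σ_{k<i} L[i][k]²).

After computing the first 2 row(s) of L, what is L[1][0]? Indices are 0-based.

Step 1: L[0][0] = √(9) = 3.
  L[1][0] = (3) / L[0][0] = 1.
Step 2: L[1][1] = √(16) = 4.

L[1][0] = 1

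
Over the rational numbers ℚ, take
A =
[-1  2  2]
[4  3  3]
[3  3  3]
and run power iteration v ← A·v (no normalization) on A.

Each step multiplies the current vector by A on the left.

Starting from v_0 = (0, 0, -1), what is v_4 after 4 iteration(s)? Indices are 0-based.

v_0 = (0, 0, -1).
v_1 = A·v_0 = (-2, -3, -3).
v_2 = A·v_1 = (-10, -26, -24).
v_3 = A·v_2 = (-90, -190, -180).
v_4 = A·v_3 = (-650, -1470, -1380).

v_4 = (-650, -1470, -1380)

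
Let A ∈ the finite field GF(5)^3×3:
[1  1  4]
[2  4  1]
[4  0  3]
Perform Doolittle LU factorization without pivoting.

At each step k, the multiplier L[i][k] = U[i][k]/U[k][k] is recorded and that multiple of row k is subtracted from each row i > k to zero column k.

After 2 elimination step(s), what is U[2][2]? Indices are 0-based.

U[2][2] = 3

k=0: U[0][0]=1
  eliminate (1,0): mult=2, new row 1: (0, 2, 3); set L[1][0]=2
  eliminate (2,0): mult=4, new row 2: (0, 1, 2); set L[2][0]=4
k=1: U[1][1]=2
  eliminate (2,1): mult=3, new row 2: (0, 0, 3); set L[2][1]=3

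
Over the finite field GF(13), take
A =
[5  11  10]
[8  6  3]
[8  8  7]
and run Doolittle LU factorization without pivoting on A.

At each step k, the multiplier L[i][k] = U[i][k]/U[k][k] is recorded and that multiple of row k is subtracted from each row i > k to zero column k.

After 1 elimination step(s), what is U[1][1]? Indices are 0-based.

k=0: U[0][0]=5
  eliminate (1,0): mult=12, new row 1: (0, 4, 0); set L[1][0]=12
  eliminate (2,0): mult=12, new row 2: (0, 6, 4); set L[2][0]=12

U[1][1] = 4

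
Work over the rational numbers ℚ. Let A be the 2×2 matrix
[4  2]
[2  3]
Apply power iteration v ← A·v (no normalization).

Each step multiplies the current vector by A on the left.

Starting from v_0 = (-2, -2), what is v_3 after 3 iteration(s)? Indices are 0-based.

v_0 = (-2, -2).
v_1 = A·v_0 = (-12, -10).
v_2 = A·v_1 = (-68, -54).
v_3 = A·v_2 = (-380, -298).

v_3 = (-380, -298)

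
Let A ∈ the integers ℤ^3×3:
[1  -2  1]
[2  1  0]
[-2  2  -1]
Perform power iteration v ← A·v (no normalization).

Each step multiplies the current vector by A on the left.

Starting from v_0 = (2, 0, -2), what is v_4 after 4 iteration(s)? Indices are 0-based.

v_0 = (2, 0, -2).
v_1 = A·v_0 = (0, 4, -2).
v_2 = A·v_1 = (-10, 4, 10).
v_3 = A·v_2 = (-8, -16, 18).
v_4 = A·v_3 = (42, -32, -34).

v_4 = (42, -32, -34)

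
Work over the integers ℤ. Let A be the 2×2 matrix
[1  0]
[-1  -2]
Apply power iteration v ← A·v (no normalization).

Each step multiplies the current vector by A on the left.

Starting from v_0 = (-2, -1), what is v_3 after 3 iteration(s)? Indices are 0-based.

v_3 = (-2, 14)

v_0 = (-2, -1).
v_1 = A·v_0 = (-2, 4).
v_2 = A·v_1 = (-2, -6).
v_3 = A·v_2 = (-2, 14).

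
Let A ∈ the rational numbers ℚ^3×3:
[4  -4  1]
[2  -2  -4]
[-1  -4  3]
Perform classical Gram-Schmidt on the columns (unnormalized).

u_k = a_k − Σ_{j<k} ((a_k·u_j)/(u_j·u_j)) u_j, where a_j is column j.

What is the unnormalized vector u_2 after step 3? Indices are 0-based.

Step 1: u_0 = a_0 = (4, 2, -1).
Step 2: u_1 = a_1 − (-16/21)·u_0 = (-20/21, -10/21, -100/21).
Step 3: u_2 = a_2 − (-1/3)·u_0 − (-14/25)·u_1 = (9/5, -18/5, 0).

u_2 = (9/5, -18/5, 0)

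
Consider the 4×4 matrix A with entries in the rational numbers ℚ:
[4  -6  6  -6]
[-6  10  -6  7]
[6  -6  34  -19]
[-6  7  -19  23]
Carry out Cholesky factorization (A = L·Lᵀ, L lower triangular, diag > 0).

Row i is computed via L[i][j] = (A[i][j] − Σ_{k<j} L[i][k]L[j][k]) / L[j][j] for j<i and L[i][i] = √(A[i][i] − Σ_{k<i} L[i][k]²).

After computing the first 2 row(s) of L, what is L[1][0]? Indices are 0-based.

L[1][0] = -3

Step 1: L[0][0] = √(4) = 2.
  L[1][0] = (-6) / L[0][0] = -3.
Step 2: L[1][1] = √(1) = 1.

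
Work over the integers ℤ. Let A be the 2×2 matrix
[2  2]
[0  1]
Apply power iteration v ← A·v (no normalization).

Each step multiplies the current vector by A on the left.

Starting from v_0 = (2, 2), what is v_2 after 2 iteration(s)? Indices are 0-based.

v_0 = (2, 2).
v_1 = A·v_0 = (8, 2).
v_2 = A·v_1 = (20, 2).

v_2 = (20, 2)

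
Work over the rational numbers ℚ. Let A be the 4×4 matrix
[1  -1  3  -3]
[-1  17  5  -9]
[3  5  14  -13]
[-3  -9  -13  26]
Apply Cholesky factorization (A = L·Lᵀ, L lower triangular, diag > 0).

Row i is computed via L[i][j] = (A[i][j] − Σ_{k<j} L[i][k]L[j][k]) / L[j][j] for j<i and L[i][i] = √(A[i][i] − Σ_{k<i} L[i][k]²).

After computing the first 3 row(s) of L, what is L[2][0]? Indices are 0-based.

Step 1: L[0][0] = √(1) = 1.
  L[1][0] = (-1) / L[0][0] = -1.
Step 2: L[1][1] = √(16) = 4.
  L[2][0] = (3) / L[0][0] = 3.
  L[2][1] = (8) / L[1][1] = 2.
Step 3: L[2][2] = √(1) = 1.

L[2][0] = 3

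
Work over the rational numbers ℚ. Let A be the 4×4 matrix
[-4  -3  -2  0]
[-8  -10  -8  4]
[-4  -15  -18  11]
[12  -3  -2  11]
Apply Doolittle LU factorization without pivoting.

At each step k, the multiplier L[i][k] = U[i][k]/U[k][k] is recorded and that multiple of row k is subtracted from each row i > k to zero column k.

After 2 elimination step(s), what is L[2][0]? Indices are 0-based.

k=0: U[0][0]=-4
  eliminate (1,0): mult=2, new row 1: (0, -4, -4, 4); set L[1][0]=2
  eliminate (2,0): mult=1, new row 2: (0, -12, -16, 11); set L[2][0]=1
  eliminate (3,0): mult=-3, new row 3: (0, -12, -8, 11); set L[3][0]=-3
k=1: U[1][1]=-4
  eliminate (2,1): mult=3, new row 2: (0, 0, -4, -1); set L[2][1]=3
  eliminate (3,1): mult=3, new row 3: (0, 0, 4, -1); set L[3][1]=3

L[2][0] = 1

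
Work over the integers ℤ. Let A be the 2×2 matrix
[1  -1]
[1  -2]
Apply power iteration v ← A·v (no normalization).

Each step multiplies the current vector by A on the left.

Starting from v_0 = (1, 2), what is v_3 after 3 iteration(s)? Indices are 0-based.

v_0 = (1, 2).
v_1 = A·v_0 = (-1, -3).
v_2 = A·v_1 = (2, 5).
v_3 = A·v_2 = (-3, -8).

v_3 = (-3, -8)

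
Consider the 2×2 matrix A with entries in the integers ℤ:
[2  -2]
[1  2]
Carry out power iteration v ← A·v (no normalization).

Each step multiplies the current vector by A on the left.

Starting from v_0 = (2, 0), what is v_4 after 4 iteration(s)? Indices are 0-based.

v_0 = (2, 0).
v_1 = A·v_0 = (4, 2).
v_2 = A·v_1 = (4, 8).
v_3 = A·v_2 = (-8, 20).
v_4 = A·v_3 = (-56, 32).

v_4 = (-56, 32)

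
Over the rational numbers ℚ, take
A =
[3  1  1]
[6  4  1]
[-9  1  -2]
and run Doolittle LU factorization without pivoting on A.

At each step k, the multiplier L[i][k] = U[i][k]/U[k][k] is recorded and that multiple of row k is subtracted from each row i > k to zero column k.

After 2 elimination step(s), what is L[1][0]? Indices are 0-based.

L[1][0] = 2

k=0: U[0][0]=3
  eliminate (1,0): mult=2, new row 1: (0, 2, -1); set L[1][0]=2
  eliminate (2,0): mult=-3, new row 2: (0, 4, 1); set L[2][0]=-3
k=1: U[1][1]=2
  eliminate (2,1): mult=2, new row 2: (0, 0, 3); set L[2][1]=2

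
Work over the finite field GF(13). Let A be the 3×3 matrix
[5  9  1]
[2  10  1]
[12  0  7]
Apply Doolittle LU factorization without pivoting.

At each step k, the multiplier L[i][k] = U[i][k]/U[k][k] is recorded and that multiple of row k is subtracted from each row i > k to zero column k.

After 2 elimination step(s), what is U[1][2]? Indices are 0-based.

U[1][2] = 11

Step 1: pivot at (0,0) is 5.
  row1 ← row1 − (3)·row0  ⇒  L[1][0]=3, U row1=(0, 9, 11)
  row2 ← row2 − (5)·row0  ⇒  L[2][0]=5, U row2=(0, 7, 2)
Step 2: pivot at (1,1) is 9.
  row2 ← row2 − (8)·row1  ⇒  L[2][1]=8, U row2=(0, 0, 5)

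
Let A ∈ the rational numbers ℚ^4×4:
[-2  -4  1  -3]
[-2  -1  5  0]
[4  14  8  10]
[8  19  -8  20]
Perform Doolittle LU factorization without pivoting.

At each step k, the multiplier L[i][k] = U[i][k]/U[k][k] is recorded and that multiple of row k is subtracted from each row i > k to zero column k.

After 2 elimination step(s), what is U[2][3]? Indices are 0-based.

U[2][3] = -2

Step 1: pivot at (0,0) is -2.
  row1 ← row1 − (1)·row0  ⇒  L[1][0]=1, U row1=(0, 3, 4, 3)
  row2 ← row2 − (-2)·row0  ⇒  L[2][0]=-2, U row2=(0, 6, 10, 4)
  row3 ← row3 − (-4)·row0  ⇒  L[3][0]=-4, U row3=(0, 3, -4, 8)
Step 2: pivot at (1,1) is 3.
  row2 ← row2 − (2)·row1  ⇒  L[2][1]=2, U row2=(0, 0, 2, -2)
  row3 ← row3 − (1)·row1  ⇒  L[3][1]=1, U row3=(0, 0, -8, 5)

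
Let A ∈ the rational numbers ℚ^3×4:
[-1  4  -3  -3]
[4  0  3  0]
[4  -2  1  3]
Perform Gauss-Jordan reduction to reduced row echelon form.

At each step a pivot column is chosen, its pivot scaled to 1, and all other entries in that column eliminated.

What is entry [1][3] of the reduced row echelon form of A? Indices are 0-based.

pivot(0,0)=-1: scale R0 → (1, -4, 3, 3)
  clear (1,0): R1 −= (4)R0 → (0, 16, -9, -12)
  clear (2,0): R2 −= (4)R0 → (0, 14, -11, -9)
pivot(1,1)=16: scale R1 → (0, 1, -9/16, -3/4)
  clear (0,1): R0 −= (-4)R1 → (1, 0, 3/4, 0)
  clear (2,1): R2 −= (14)R1 → (0, 0, -25/8, 3/2)
pivot(2,2)=-25/8: scale R2 → (0, 0, 1, -12/25)
  clear (0,2): R0 −= (3/4)R2 → (1, 0, 0, 9/25)
  clear (1,2): R1 −= (-9/16)R2 → (0, 1, 0, -51/50)

M[1][3] = -51/50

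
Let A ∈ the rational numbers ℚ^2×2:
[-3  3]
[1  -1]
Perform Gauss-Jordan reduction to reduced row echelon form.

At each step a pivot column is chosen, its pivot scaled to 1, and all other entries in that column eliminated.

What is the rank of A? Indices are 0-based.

pivot(0,0)=-3: scale R0 → (1, -1)
  clear (1,0): R1 −= (1)R0 → (0, 0)
col 1: no nonzero at/below row 1; advance.

rank = 1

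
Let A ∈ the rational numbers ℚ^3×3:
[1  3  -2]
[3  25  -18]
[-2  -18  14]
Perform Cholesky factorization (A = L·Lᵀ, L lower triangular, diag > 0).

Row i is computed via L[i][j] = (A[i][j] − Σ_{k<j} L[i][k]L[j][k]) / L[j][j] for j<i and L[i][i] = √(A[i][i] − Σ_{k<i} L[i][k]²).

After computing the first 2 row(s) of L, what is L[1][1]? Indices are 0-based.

L[1][1] = 4

Step 1: L[0][0] = √(1) = 1.
  L[1][0] = (3) / L[0][0] = 3.
Step 2: L[1][1] = √(16) = 4.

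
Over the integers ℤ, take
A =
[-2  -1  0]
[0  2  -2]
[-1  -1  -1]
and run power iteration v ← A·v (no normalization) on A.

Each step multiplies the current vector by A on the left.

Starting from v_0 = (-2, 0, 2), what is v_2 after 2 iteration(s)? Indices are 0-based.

v_0 = (-2, 0, 2).
v_1 = A·v_0 = (4, -4, 0).
v_2 = A·v_1 = (-4, -8, 0).

v_2 = (-4, -8, 0)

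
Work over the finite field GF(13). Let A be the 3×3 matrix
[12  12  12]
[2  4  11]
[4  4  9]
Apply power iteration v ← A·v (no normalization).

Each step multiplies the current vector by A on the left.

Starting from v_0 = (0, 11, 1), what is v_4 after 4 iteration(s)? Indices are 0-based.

v_4 = (12, 6, 8)

v_0 = (0, 11, 1).
v_1 = A·v_0 = (1, 3, 1).
v_2 = A·v_1 = (8, 12, 12).
v_3 = A·v_2 = (7, 1, 6).
v_4 = A·v_3 = (12, 6, 8).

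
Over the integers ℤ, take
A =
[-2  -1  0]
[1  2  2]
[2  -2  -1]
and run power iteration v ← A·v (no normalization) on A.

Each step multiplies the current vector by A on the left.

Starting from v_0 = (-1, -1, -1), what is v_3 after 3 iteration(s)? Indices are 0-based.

v_0 = (-1, -1, -1).
v_1 = A·v_0 = (3, -5, 1).
v_2 = A·v_1 = (-1, -5, 15).
v_3 = A·v_2 = (7, 19, -7).

v_3 = (7, 19, -7)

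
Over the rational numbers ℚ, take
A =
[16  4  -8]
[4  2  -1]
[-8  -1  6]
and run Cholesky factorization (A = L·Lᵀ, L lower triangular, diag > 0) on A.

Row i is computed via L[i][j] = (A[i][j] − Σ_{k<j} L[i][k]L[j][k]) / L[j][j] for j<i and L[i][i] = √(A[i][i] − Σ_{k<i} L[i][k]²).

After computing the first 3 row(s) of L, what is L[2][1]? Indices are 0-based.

Step 1: L[0][0] = √(16) = 4.
  L[1][0] = (4) / L[0][0] = 1.
Step 2: L[1][1] = √(1) = 1.
  L[2][0] = (-8) / L[0][0] = -2.
  L[2][1] = (1) / L[1][1] = 1.
Step 3: L[2][2] = √(1) = 1.

L[2][1] = 1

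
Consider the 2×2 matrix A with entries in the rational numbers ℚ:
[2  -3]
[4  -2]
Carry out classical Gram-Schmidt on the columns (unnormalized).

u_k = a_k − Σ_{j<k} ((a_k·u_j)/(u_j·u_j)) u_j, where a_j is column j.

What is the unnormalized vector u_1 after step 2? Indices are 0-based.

Step 1: u_0 = a_0 = (2, 4).
Step 2: u_1 = a_1 − (-7/10)·u_0 = (-8/5, 4/5).

u_1 = (-8/5, 4/5)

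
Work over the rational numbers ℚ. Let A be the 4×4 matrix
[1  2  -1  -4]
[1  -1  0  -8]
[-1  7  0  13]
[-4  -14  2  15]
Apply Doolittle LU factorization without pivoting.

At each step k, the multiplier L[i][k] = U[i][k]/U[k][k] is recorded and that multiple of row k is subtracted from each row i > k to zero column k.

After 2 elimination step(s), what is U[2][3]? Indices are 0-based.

k=0: U[0][0]=1
  eliminate (1,0): mult=1, new row 1: (0, -3, 1, -4); set L[1][0]=1
  eliminate (2,0): mult=-1, new row 2: (0, 9, -1, 9); set L[2][0]=-1
  eliminate (3,0): mult=-4, new row 3: (0, -6, -2, -1); set L[3][0]=-4
k=1: U[1][1]=-3
  eliminate (2,1): mult=-3, new row 2: (0, 0, 2, -3); set L[2][1]=-3
  eliminate (3,1): mult=2, new row 3: (0, 0, -4, 7); set L[3][1]=2

U[2][3] = -3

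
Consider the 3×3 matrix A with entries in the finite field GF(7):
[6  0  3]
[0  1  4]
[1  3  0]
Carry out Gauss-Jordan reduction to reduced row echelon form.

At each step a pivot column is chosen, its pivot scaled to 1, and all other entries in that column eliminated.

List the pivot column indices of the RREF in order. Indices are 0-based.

[1] R0 /= 6  ⇒  (1, 0, 4)
     R2 -= 1·R0  ⇒  (0, 3, 3)
[2] R1 /= 1  ⇒  (0, 1, 4)
     R2 -= 3·R1  ⇒  (0, 0, 5)
[3] R2 /= 5  ⇒  (0, 0, 1)
     R0 -= 4·R2  ⇒  (1, 0, 0)
     R1 -= 4·R2  ⇒  (0, 1, 0)

pivot columns: 0, 1, 2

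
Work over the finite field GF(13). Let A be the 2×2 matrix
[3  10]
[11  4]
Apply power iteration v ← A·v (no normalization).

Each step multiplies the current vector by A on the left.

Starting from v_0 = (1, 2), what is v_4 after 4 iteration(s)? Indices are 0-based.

v_4 = (5, 11)

v_0 = (1, 2).
v_1 = A·v_0 = (10, 6).
v_2 = A·v_1 = (12, 4).
v_3 = A·v_2 = (11, 5).
v_4 = A·v_3 = (5, 11).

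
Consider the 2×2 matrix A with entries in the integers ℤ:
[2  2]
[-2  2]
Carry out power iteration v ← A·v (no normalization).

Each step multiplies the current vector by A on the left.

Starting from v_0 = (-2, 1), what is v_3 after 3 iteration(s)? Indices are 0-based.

v_3 = (48, 16)

v_0 = (-2, 1).
v_1 = A·v_0 = (-2, 6).
v_2 = A·v_1 = (8, 16).
v_3 = A·v_2 = (48, 16).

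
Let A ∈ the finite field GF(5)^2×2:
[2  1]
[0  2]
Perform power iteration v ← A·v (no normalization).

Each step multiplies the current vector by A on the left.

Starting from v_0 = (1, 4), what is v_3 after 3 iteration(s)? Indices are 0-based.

v_0 = (1, 4).
v_1 = A·v_0 = (1, 3).
v_2 = A·v_1 = (0, 1).
v_3 = A·v_2 = (1, 2).

v_3 = (1, 2)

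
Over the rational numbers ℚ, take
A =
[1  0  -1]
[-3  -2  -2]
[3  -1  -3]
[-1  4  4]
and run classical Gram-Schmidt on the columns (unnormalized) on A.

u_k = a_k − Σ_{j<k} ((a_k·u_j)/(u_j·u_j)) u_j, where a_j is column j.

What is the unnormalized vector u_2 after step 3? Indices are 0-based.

u_2 = (-274/419, -369/419, -370/419, -277/419)

Step 1: u_0 = a_0 = (1, -3, 3, -1).
Step 2: u_1 = a_1 − (-1/20)·u_0 = (1/20, -43/20, -17/20, 79/20).
Step 3: u_2 = a_2 − (-2/5)·u_0 − (452/419)·u_1 = (-274/419, -369/419, -370/419, -277/419).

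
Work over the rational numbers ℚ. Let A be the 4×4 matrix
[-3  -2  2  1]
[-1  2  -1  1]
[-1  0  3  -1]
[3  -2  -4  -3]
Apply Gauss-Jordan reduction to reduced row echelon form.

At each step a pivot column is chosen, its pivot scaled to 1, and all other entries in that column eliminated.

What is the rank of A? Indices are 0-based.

rank = 4

pivot(0,0)=-3: scale R0 → (1, 2/3, -2/3, -1/3)
  clear (1,0): R1 −= (-1)R0 → (0, 8/3, -5/3, 2/3)
  clear (2,0): R2 −= (-1)R0 → (0, 2/3, 7/3, -4/3)
  clear (3,0): R3 −= (3)R0 → (0, -4, -2, -2)
pivot(1,1)=8/3: scale R1 → (0, 1, -5/8, 1/4)
  clear (0,1): R0 −= (2/3)R1 → (1, 0, -1/4, -1/2)
  clear (2,1): R2 −= (2/3)R1 → (0, 0, 11/4, -3/2)
  clear (3,1): R3 −= (-4)R1 → (0, 0, -9/2, -1)
pivot(2,2)=11/4: scale R2 → (0, 0, 1, -6/11)
  clear (0,2): R0 −= (-1/4)R2 → (1, 0, 0, -7/11)
  clear (1,2): R1 −= (-5/8)R2 → (0, 1, 0, -1/11)
  clear (3,2): R3 −= (-9/2)R2 → (0, 0, 0, -38/11)
pivot(3,3)=-38/11: scale R3 → (0, 0, 0, 1)
  clear (0,3): R0 −= (-7/11)R3 → (1, 0, 0, 0)
  clear (1,3): R1 −= (-1/11)R3 → (0, 1, 0, 0)
  clear (2,3): R2 −= (-6/11)R3 → (0, 0, 1, 0)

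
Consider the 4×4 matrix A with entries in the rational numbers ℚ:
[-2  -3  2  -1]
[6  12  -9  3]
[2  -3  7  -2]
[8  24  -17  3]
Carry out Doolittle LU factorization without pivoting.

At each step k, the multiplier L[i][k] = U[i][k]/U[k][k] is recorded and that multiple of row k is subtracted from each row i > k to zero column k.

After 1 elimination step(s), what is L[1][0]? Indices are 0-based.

k=0: U[0][0]=-2
  eliminate (1,0): mult=-3, new row 1: (0, 3, -3, 0); set L[1][0]=-3
  eliminate (2,0): mult=-1, new row 2: (0, -6, 9, -3); set L[2][0]=-1
  eliminate (3,0): mult=-4, new row 3: (0, 12, -9, -1); set L[3][0]=-4

L[1][0] = -3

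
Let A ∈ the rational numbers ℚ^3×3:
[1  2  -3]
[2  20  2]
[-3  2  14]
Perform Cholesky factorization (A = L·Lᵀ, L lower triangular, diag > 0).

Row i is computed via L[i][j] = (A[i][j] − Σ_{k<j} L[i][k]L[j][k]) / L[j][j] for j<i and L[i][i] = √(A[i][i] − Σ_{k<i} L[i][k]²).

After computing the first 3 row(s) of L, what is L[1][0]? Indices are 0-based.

Step 1: L[0][0] = √(1) = 1.
  L[1][0] = (2) / L[0][0] = 2.
Step 2: L[1][1] = √(16) = 4.
  L[2][0] = (-3) / L[0][0] = -3.
  L[2][1] = (8) / L[1][1] = 2.
Step 3: L[2][2] = √(1) = 1.

L[1][0] = 2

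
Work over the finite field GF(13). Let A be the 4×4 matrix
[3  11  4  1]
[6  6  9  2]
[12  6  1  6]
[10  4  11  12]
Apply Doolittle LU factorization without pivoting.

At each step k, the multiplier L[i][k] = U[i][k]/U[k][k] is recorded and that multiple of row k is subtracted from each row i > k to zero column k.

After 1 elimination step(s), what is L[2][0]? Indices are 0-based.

L[2][0] = 4

k=0: U[0][0]=3
  eliminate (1,0): mult=2, new row 1: (0, 10, 1, 0); set L[1][0]=2
  eliminate (2,0): mult=4, new row 2: (0, 1, 11, 2); set L[2][0]=4
  eliminate (3,0): mult=12, new row 3: (0, 2, 2, 0); set L[3][0]=12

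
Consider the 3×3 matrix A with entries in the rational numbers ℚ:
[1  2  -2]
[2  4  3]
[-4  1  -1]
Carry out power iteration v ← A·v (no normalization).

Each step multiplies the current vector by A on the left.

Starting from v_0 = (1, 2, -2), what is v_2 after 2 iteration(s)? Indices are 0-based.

v_0 = (1, 2, -2).
v_1 = A·v_0 = (9, 4, 0).
v_2 = A·v_1 = (17, 34, -32).

v_2 = (17, 34, -32)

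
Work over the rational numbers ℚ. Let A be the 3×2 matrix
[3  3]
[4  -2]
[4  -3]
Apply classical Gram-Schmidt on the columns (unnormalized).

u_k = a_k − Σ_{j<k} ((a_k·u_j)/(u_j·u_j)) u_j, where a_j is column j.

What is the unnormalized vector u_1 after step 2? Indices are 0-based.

Step 1: u_0 = a_0 = (3, 4, 4).
Step 2: u_1 = a_1 − (-11/41)·u_0 = (156/41, -38/41, -79/41).

u_1 = (156/41, -38/41, -79/41)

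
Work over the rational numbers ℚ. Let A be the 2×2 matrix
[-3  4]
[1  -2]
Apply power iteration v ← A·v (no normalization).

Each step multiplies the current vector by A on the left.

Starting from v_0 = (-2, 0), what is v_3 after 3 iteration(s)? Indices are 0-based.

v_0 = (-2, 0).
v_1 = A·v_0 = (6, -2).
v_2 = A·v_1 = (-26, 10).
v_3 = A·v_2 = (118, -46).

v_3 = (118, -46)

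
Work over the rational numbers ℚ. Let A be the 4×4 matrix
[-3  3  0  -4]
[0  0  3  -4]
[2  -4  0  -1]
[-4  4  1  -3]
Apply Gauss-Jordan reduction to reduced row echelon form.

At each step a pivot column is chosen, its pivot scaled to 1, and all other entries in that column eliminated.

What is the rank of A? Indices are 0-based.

rank = 4

step 1: normalize row 0 (÷-3) = (1, -1, 0, 4/3)
  row 2: subtract 2×row0 = (0, -2, 0, -11/3)
  row 3: subtract -4×row0 = (0, 0, 1, 7/3)
step 2: exchange rows 1,2
step 2: normalize row 1 (÷-2) = (0, 1, 0, 11/6)
  row 0: subtract -1×row1 = (1, 0, 0, 19/6)
step 3: normalize row 2 (÷3) = (0, 0, 1, -4/3)
  row 3: subtract 1×row2 = (0, 0, 0, 11/3)
step 4: normalize row 3 (÷11/3) = (0, 0, 0, 1)
  row 0: subtract 19/6×row3 = (1, 0, 0, 0)
  row 1: subtract 11/6×row3 = (0, 1, 0, 0)
  row 2: subtract -4/3×row3 = (0, 0, 1, 0)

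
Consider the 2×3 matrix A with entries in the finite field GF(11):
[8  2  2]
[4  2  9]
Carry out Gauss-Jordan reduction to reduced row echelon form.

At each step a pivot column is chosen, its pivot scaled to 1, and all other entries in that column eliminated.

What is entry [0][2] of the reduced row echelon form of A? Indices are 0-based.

[1] R0 /= 8  ⇒  (1, 3, 3)
     R1 -= 4·R0  ⇒  (0, 1, 8)
[2] R1 /= 1  ⇒  (0, 1, 8)
     R0 -= 3·R1  ⇒  (1, 0, 1)

M[0][2] = 1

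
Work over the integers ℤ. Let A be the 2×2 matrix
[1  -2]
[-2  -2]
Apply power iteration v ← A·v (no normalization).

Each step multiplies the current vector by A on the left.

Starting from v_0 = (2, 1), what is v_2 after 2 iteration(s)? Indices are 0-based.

v_0 = (2, 1).
v_1 = A·v_0 = (0, -6).
v_2 = A·v_1 = (12, 12).

v_2 = (12, 12)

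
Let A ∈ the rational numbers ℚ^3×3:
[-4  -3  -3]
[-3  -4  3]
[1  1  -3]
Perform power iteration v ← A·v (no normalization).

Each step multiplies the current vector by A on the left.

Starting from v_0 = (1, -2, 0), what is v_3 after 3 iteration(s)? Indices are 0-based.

v_0 = (1, -2, 0).
v_1 = A·v_0 = (2, 5, -1).
v_2 = A·v_1 = (-20, -29, 10).
v_3 = A·v_2 = (137, 206, -79).

v_3 = (137, 206, -79)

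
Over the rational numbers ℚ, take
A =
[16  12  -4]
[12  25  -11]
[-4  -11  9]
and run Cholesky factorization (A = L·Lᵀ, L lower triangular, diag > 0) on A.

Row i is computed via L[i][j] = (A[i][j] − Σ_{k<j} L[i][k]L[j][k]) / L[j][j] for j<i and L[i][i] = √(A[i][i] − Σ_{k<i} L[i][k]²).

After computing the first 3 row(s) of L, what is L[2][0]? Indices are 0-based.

Step 1: L[0][0] = √(16) = 4.
  L[1][0] = (12) / L[0][0] = 3.
Step 2: L[1][1] = √(16) = 4.
  L[2][0] = (-4) / L[0][0] = -1.
  L[2][1] = (-8) / L[1][1] = -2.
Step 3: L[2][2] = √(4) = 2.

L[2][0] = -1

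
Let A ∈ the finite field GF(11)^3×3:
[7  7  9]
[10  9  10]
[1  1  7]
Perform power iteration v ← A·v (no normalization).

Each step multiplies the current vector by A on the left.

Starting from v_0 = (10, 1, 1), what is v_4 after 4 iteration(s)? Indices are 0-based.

v_0 = (10, 1, 1).
v_1 = A·v_0 = (9, 9, 7).
v_2 = A·v_1 = (2, 10, 1).
v_3 = A·v_2 = (5, 10, 8).
v_4 = A·v_3 = (1, 0, 5).

v_4 = (1, 0, 5)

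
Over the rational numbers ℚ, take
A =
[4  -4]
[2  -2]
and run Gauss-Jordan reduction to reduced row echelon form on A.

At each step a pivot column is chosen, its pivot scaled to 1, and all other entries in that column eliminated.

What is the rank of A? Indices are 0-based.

step 1: normalize row 0 (÷4) = (1, -1)
  row 1: subtract 2×row0 = (0, 0)
skip col 1 (zero from row 1)

rank = 1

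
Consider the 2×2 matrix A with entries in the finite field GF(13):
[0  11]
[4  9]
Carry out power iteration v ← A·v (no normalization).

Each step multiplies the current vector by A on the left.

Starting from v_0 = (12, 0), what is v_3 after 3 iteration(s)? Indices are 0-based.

v_0 = (12, 0).
v_1 = A·v_0 = (0, 9).
v_2 = A·v_1 = (8, 3).
v_3 = A·v_2 = (7, 7).

v_3 = (7, 7)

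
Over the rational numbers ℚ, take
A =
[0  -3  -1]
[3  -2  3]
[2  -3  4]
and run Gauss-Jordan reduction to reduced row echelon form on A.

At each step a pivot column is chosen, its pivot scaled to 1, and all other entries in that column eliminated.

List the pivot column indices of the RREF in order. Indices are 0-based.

pivot columns: 0, 1, 2

step 1: exchange rows 0,1
step 1: normalize row 0 (÷3) = (1, -2/3, 1)
  row 2: subtract 2×row0 = (0, -5/3, 2)
step 2: normalize row 1 (÷-3) = (0, 1, 1/3)
  row 0: subtract -2/3×row1 = (1, 0, 11/9)
  row 2: subtract -5/3×row1 = (0, 0, 23/9)
step 3: normalize row 2 (÷23/9) = (0, 0, 1)
  row 0: subtract 11/9×row2 = (1, 0, 0)
  row 1: subtract 1/3×row2 = (0, 1, 0)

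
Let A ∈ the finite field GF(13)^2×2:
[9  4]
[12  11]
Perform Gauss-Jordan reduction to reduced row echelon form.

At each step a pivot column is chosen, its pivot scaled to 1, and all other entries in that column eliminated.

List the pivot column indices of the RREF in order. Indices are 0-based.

[1] R0 /= 9  ⇒  (1, 12)
     R1 -= 12·R0  ⇒  (0, 10)
[2] R1 /= 10  ⇒  (0, 1)
     R0 -= 12·R1  ⇒  (1, 0)

pivot columns: 0, 1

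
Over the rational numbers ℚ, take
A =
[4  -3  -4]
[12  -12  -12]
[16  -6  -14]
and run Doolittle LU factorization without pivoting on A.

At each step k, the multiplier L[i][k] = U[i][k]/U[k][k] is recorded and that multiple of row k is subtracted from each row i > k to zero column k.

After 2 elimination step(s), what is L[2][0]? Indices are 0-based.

L[2][0] = 4

[col 0] pivot 4
  R1 -= 3*R0 → (0, -3, 0)  (L[1][0] := 3)
  R2 -= 4*R0 → (0, 6, 2)  (L[2][0] := 4)
[col 1] pivot -3
  R2 -= -2*R1 → (0, 0, 2)  (L[2][1] := -2)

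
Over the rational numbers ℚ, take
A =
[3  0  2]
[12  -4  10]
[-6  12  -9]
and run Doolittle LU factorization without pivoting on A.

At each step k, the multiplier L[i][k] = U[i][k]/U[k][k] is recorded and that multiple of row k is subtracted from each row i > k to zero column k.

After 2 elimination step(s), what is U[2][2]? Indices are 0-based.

Step 1: pivot at (0,0) is 3.
  row1 ← row1 − (4)·row0  ⇒  L[1][0]=4, U row1=(0, -4, 2)
  row2 ← row2 − (-2)·row0  ⇒  L[2][0]=-2, U row2=(0, 12, -5)
Step 2: pivot at (1,1) is -4.
  row2 ← row2 − (-3)·row1  ⇒  L[2][1]=-3, U row2=(0, 0, 1)

U[2][2] = 1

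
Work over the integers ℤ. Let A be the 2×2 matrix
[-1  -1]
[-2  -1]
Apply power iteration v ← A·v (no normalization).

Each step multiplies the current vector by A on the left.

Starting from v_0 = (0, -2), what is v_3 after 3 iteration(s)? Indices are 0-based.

v_0 = (0, -2).
v_1 = A·v_0 = (2, 2).
v_2 = A·v_1 = (-4, -6).
v_3 = A·v_2 = (10, 14).

v_3 = (10, 14)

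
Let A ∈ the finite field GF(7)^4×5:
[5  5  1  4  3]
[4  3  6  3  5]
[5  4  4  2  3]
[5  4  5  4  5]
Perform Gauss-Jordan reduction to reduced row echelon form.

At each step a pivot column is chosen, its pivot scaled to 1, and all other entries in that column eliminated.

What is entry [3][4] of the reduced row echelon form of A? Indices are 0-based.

M[3][4] = 5

step 1: normalize row 0 (÷5) = (1, 1, 3, 5, 2)
  row 1: subtract 4×row0 = (0, 6, 1, 4, 4)
  row 2: subtract 5×row0 = (0, 6, 3, 5, 0)
  row 3: subtract 5×row0 = (0, 6, 4, 0, 2)
step 2: normalize row 1 (÷6) = (0, 1, 6, 3, 3)
  row 0: subtract 1×row1 = (1, 0, 4, 2, 6)
  row 2: subtract 6×row1 = (0, 0, 2, 1, 3)
  row 3: subtract 6×row1 = (0, 0, 3, 3, 5)
step 3: normalize row 2 (÷2) = (0, 0, 1, 4, 5)
  row 0: subtract 4×row2 = (1, 0, 0, 0, 0)
  row 1: subtract 6×row2 = (0, 1, 0, 0, 1)
  row 3: subtract 3×row2 = (0, 0, 0, 5, 4)
step 4: normalize row 3 (÷5) = (0, 0, 0, 1, 5)
  row 2: subtract 4×row3 = (0, 0, 1, 0, 6)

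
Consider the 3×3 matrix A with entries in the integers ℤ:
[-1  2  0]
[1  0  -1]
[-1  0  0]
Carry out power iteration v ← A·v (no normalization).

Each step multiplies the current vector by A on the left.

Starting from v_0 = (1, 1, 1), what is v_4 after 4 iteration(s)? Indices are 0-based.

v_0 = (1, 1, 1).
v_1 = A·v_0 = (1, 0, -1).
v_2 = A·v_1 = (-1, 2, -1).
v_3 = A·v_2 = (5, 0, 1).
v_4 = A·v_3 = (-5, 4, -5).

v_4 = (-5, 4, -5)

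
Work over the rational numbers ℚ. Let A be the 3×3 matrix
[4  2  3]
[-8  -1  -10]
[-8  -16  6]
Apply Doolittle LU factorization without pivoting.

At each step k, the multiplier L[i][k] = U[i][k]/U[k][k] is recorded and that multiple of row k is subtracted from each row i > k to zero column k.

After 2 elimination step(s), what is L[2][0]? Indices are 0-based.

L[2][0] = -2

[col 0] pivot 4
  R1 -= -2*R0 → (0, 3, -4)  (L[1][0] := -2)
  R2 -= -2*R0 → (0, -12, 12)  (L[2][0] := -2)
[col 1] pivot 3
  R2 -= -4*R1 → (0, 0, -4)  (L[2][1] := -4)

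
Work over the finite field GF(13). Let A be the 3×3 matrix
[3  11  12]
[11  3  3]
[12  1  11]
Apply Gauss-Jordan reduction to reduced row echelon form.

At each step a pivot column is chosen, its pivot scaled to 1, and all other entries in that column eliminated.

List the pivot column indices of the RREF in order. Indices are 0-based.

pivot columns: 0, 1, 2

[1] R0 /= 3  ⇒  (1, 8, 4)
     R1 -= 11·R0  ⇒  (0, 6, 11)
     R2 -= 12·R0  ⇒  (0, 9, 2)
[2] R1 /= 6  ⇒  (0, 1, 4)
     R0 -= 8·R1  ⇒  (1, 0, 11)
     R2 -= 9·R1  ⇒  (0, 0, 5)
[3] R2 /= 5  ⇒  (0, 0, 1)
     R0 -= 11·R2  ⇒  (1, 0, 0)
     R1 -= 4·R2  ⇒  (0, 1, 0)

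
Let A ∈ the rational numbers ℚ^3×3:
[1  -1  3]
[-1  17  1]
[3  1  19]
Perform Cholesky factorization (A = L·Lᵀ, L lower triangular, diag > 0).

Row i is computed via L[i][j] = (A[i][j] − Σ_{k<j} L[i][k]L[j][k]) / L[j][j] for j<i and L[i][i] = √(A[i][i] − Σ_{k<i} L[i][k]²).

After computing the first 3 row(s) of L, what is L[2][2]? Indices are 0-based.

Step 1: L[0][0] = √(1) = 1.
  L[1][0] = (-1) / L[0][0] = -1.
Step 2: L[1][1] = √(16) = 4.
  L[2][0] = (3) / L[0][0] = 3.
  L[2][1] = (4) / L[1][1] = 1.
Step 3: L[2][2] = √(9) = 3.

L[2][2] = 3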